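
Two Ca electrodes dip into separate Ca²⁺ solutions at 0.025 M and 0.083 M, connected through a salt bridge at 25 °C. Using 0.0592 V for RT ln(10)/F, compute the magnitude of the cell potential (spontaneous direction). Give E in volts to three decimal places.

+0.015 V

For a concentration cell E°cell = 0. The 0.083 M side is the cathode (reduction is favoured where [Ca²⁺] is higher).
With n = 2, E = −(0.0592/2) log([Ca²⁺]ₐₙ/[Ca²⁺]꜀ₐₜ) = −(0.0592/2) log(0.025/0.083) = −(0.0592/2)(-0.521) = +0.015 V.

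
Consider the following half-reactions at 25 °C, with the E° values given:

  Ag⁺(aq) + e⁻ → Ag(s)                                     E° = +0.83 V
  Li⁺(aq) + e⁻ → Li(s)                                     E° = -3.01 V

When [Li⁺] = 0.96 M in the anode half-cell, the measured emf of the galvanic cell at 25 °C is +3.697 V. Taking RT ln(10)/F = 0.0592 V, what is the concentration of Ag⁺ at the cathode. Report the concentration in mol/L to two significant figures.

Ag⁺/Ag is the cathode, Li⁺/Li the anode: E°cell = +3.84 V, n = 1.
Overall reaction: Ag⁺(aq) + Li(s) → Ag(s) + Li⁺(aq); Q = [Li⁺]^1/[Ag⁺]^1.
From E = E° − (0.0592/n) log Q: log Q = (E° − E)·n/0.0592 = (+3.84 − (+3.697))·1/0.0592 = 2.4155.
So 1·log[Ag⁺] = 1·log(0.96) − log Q = -0.0177 − (2.4155) = -2.4332; [Ag⁺] = 10^(-2.4332) ≈ 0.0037 M.

0.0037 M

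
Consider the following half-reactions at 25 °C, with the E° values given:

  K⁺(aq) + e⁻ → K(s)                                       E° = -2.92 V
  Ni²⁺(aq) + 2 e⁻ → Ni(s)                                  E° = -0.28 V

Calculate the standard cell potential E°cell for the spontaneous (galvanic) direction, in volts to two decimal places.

+2.64 V

The Ni²⁺/Ni couple has the higher reduction potential, so it is the cathode; K⁺/K is oxidised at the anode.
E°cell = E°(cathode) − E°(anode) = (-0.28) − (-2.92) = +2.64 V.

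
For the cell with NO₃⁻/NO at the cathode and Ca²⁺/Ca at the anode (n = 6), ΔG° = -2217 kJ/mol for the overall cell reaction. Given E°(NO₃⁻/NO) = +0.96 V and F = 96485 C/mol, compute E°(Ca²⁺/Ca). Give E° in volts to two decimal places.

-2.87 V

E°cell = −ΔG°/(nF) = −(-2217×10³)/((6)(96485)) = +3.830 V.
Since NO₃⁻/NO is the cathode and Ca²⁺/Ca the anode, E°cell = E°(NO₃⁻/NO) − E°(Ca²⁺/Ca).
So E°(Ca²⁺/Ca) = E°(NO₃⁻/NO) − E°cell = (+0.96) − (+3.830) = -2.87 V.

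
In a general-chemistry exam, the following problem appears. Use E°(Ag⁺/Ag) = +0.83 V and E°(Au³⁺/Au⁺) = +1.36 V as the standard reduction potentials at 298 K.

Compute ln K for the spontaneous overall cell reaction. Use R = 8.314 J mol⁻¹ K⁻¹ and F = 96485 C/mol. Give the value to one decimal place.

Cathode: Au³⁺/Au⁺; anode: Ag⁺/Ag. E°cell = (+1.36) − (+0.83) = +0.53 V, with n = 2.
ΔG° = −nFE° = −RT ln K, so ln K = nFE°/(RT) = (2)(96485)(+0.53) / ((8.314)(298)) = 41.280.

41.3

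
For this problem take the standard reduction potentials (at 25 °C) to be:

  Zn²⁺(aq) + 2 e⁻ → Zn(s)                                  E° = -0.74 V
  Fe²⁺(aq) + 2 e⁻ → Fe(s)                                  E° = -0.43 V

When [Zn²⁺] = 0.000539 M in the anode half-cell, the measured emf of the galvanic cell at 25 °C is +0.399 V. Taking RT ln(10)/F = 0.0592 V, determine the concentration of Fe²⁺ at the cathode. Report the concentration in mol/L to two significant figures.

Fe²⁺/Fe is the cathode, Zn²⁺/Zn the anode: E°cell = +0.31 V, n = 2.
Overall reaction: Fe²⁺(aq) + Zn(s) → Fe(s) + Zn²⁺(aq); Q = [Zn²⁺]^1/[Fe²⁺]^1.
From E = E° − (0.0592/n) log Q: log Q = (E° − E)·n/0.0592 = (+0.31 − (+0.399))·2/0.0592 = -3.0068.
So 1·log[Fe²⁺] = 1·log(0.000539) − log Q = -3.2684 − (-3.0068) = -0.2616; [Fe²⁺] = 10^(-0.2616) ≈ 0.55 M.

0.55 M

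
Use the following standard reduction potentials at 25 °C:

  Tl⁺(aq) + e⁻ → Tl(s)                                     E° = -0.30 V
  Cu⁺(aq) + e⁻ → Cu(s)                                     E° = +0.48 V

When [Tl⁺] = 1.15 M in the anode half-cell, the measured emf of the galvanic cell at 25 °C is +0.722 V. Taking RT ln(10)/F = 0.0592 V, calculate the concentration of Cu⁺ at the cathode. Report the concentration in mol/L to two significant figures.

0.12 M

Cu⁺/Cu is the cathode, Tl⁺/Tl the anode: E°cell = +0.78 V, n = 1.
Overall reaction: Cu⁺(aq) + Tl(s) → Cu(s) + Tl⁺(aq); Q = [Tl⁺]^1/[Cu⁺]^1.
From E = E° − (0.0592/n) log Q: log Q = (E° − E)·n/0.0592 = (+0.78 − (+0.722))·1/0.0592 = 0.9797.
So 1·log[Cu⁺] = 1·log(1.15) − log Q = 0.0607 − (0.9797) = -0.9190; [Cu⁺] = 10^(-0.9190) ≈ 0.12 M.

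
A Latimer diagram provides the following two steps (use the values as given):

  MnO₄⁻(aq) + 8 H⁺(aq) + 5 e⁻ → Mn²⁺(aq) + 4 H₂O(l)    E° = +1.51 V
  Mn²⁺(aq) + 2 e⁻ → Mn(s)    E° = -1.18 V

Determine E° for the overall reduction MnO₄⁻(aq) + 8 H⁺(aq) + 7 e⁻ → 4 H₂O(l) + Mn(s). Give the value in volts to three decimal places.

Since ΔG° = −nFE° is additive over sequential reductions, n₃E°₃ = n₁E°₁ + n₂E°₂.
E°₃ = (5×+1.51 + 2×-1.18) / 7 = (+5.190) / 7 = +0.741 V.
Simply averaging or adding the two E° values would be wrong; the electron-weighted sum is required.

+0.741 V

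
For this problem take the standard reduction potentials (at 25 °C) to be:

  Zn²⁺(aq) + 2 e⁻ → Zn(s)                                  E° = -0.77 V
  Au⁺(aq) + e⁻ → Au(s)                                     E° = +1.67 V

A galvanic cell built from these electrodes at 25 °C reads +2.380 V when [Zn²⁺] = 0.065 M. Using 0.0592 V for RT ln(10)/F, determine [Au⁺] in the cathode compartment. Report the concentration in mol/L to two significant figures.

0.025 M

Au⁺/Au is the cathode, Zn²⁺/Zn the anode: E°cell = +2.44 V, n = 2.
Overall reaction: 2 Au⁺(aq) + Zn(s) → 2 Au(s) + Zn²⁺(aq); Q = [Zn²⁺]^1/[Au⁺]^2.
From E = E° − (0.0592/n) log Q: log Q = (E° − E)·n/0.0592 = (+2.44 − (+2.380))·2/0.0592 = 2.0270.
So 2·log[Au⁺] = 1·log(0.065) − log Q = -1.1871 − (2.0270) = -3.2141; log[Au⁺] = -3.2141 / 2 = -1.6071; [Au⁺] = 10^(-1.6071) ≈ 0.025 M.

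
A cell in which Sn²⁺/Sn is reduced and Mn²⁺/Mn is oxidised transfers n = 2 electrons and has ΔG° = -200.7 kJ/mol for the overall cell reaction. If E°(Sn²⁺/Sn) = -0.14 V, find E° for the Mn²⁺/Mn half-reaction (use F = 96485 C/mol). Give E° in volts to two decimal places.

-1.18 V

E°cell = −ΔG°/(nF) = −(-200.7×10³)/((2)(96485)) = +1.040 V.
Since Sn²⁺/Sn is the cathode and Mn²⁺/Mn the anode, E°cell = E°(Sn²⁺/Sn) − E°(Mn²⁺/Mn).
So E°(Mn²⁺/Mn) = E°(Sn²⁺/Sn) − E°cell = (-0.14) − (+1.040) = -1.18 V.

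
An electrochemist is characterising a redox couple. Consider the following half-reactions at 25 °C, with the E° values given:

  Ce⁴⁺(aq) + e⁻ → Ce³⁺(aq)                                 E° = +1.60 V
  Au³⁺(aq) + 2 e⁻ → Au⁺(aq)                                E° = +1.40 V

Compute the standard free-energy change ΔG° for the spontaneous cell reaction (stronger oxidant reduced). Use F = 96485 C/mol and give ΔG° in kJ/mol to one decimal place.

Ce⁴⁺/Ce³⁺ (E° = +1.60 V) is the cathode; Au³⁺/Au⁺ (E° = +1.40 V) is the anode, so E°cell = +0.20 V.
Balancing electrons gives n = 2 (lcm of 1 and 2).
ΔG° = −nFE° = −(2)(96485)(+0.20) = -38,594 J = -38.6 kJ/mol.

-38.6 kJ/mol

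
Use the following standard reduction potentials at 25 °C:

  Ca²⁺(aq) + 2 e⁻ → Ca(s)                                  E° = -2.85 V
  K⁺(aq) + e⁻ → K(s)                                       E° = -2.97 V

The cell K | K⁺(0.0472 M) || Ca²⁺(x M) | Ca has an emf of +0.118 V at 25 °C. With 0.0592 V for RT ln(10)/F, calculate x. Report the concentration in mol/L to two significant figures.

Ca²⁺/Ca is the cathode, K⁺/K the anode: E°cell = +0.12 V, n = 2.
Overall reaction: Ca²⁺(aq) + 2 K(s) → Ca(s) + 2 K⁺(aq); Q = [K⁺]^2/[Ca²⁺]^1.
From E = E° − (0.0592/n) log Q: log Q = (E° − E)·n/0.0592 = (+0.12 − (+0.118))·2/0.0592 = 0.0676.
So 1·log[Ca²⁺] = 2·log(0.0472) − log Q = -2.6521 − (0.0676) = -2.7197; [Ca²⁺] = 10^(-2.7197) ≈ 0.0019 M.

0.0019 M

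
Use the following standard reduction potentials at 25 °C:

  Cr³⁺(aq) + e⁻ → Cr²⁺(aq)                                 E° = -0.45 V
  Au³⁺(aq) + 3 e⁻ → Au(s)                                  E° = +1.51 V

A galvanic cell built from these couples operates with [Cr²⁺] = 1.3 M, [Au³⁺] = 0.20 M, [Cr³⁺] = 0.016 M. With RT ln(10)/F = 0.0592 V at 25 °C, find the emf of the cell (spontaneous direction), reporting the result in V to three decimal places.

Au³⁺/Au is the cathode (higher E°), Cr³⁺/Cr²⁺ the anode: E°cell = +1.51 − (-0.45) = +1.96 V, n = 3.
Overall: Au³⁺(aq) + 3 Cr²⁺(aq) → Au(s) + 3 Cr³⁺(aq)
Q = [Cr³⁺]^3 / ([Au³⁺]·[Cr²⁺]^3); log Q = -5.031.
E = E° − (0.0592/n) log Q = +1.96 − (0.0592/3)(-5.031) = +2.059 V.

+2.059 V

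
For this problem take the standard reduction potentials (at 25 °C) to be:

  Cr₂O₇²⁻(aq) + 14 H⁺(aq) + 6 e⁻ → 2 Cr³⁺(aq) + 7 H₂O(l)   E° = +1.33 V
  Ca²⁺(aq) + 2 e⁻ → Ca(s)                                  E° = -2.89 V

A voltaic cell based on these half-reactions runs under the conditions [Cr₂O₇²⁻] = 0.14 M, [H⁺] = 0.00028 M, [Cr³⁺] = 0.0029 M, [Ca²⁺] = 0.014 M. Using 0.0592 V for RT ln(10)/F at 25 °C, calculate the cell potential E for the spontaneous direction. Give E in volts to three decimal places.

+3.826 V

Cr₂O₇²⁻/Cr³⁺ is the cathode (higher E°), Ca²⁺/Ca the anode: E°cell = +1.33 − (-2.89) = +4.22 V, n = 6.
Overall: Cr₂O₇²⁻(aq) + 14 H⁺(aq) + 3 Ca(s) → 2 Cr³⁺(aq) + 7 H₂O(l) + 3 Ca²⁺(aq)
Q = [Cr³⁺]^2·[Ca²⁺]^3 / ([Cr₂O₇²⁻]·[H⁺]^14); log Q = 39.957.
E = E° − (0.0592/n) log Q = +4.22 − (0.0592/6)(39.957) = +3.826 V.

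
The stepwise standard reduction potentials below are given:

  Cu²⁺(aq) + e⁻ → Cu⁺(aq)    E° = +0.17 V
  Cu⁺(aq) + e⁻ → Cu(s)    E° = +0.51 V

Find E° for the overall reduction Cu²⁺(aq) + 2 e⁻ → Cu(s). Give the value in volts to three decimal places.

Adding the free-energy changes (−nFE°) of the two steps gives −n₃FE°₃ = −n₁FE°₁ − n₂FE°₂.
E°₃ = (1×+0.17 + 1×+0.51) / 2 = (+0.680) / 2 = +0.340 V.

+0.340 V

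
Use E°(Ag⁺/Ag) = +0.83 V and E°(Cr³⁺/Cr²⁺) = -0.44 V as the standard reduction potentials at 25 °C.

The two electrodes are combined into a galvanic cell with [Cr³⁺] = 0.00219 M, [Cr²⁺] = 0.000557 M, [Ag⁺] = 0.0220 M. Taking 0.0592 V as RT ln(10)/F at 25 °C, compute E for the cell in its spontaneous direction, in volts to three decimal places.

+1.137 V

Ag⁺/Ag is the cathode (higher E°), Cr³⁺/Cr²⁺ the anode: E°cell = +0.83 − (-0.44) = +1.27 V, n = 1.
Overall: Ag⁺(aq) + Cr²⁺(aq) → Ag(s) + Cr³⁺(aq)
Q = [Cr³⁺] / ([Ag⁺]·[Cr²⁺]); log Q = 2.252.
E = E° − (0.0592/n) log Q = +1.27 − (0.0592/1)(2.252) = +1.137 V.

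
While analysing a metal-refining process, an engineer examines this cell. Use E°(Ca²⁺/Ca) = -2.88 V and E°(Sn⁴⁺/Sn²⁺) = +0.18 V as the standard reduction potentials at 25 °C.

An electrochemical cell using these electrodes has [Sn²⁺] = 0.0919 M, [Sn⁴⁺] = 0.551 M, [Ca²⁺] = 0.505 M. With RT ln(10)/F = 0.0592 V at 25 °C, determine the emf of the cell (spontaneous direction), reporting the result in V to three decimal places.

Sn⁴⁺/Sn²⁺ is the cathode (higher E°), Ca²⁺/Ca the anode: E°cell = +0.18 − (-2.88) = +3.06 V, n = 2.
Overall: Sn⁴⁺(aq) + Ca(s) → Sn²⁺(aq) + Ca²⁺(aq)
Q = [Sn²⁺]·[Ca²⁺] / ([Sn⁴⁺]); log Q = -1.075.
E = E° − (0.0592/n) log Q = +3.06 − (0.0592/2)(-1.075) = +3.092 V.

+3.092 V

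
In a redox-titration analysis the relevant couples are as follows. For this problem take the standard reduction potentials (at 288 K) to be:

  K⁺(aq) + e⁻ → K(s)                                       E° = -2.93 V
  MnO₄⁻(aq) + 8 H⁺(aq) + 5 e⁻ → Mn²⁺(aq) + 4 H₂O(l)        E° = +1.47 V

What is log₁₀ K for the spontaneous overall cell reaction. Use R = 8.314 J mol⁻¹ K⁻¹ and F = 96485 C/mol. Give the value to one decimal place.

385.0

Cathode: MnO₄⁻/Mn²⁺; anode: K⁺/K. E°cell = (+1.47) − (-2.93) = +4.40 V, with n = 5.
ΔG° = −nFE° = −RT ln K, so ln K = nFE°/(RT) = (5)(96485)(+4.40) / ((8.314)(288)) = 886.503.
log₁₀ K = 886.503 / ln 10 = 385.0.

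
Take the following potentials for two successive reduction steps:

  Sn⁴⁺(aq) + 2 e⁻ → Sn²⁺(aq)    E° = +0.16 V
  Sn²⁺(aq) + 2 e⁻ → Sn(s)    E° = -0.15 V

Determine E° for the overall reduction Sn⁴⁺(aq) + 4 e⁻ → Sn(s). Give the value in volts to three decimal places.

Standard free energies of sequential steps add: ΔG°₃ = ΔG°₁ + ΔG°₂, so n₃E°₃ = n₁E°₁ + n₂E°₂.
E°₃ = (2×+0.16 + 2×-0.15) / 4 = (+0.020) / 4 = +0.005 V.

+0.005 V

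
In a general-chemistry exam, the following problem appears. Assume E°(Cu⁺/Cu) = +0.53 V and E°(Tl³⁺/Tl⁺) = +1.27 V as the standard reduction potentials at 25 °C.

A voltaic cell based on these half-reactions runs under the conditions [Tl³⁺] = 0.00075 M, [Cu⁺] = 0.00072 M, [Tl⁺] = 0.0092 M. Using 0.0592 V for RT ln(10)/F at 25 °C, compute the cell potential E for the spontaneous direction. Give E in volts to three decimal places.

+0.894 V

Tl³⁺/Tl⁺ is the cathode (higher E°), Cu⁺/Cu the anode: E°cell = +1.27 − (+0.53) = +0.74 V, n = 2.
Overall: Tl³⁺(aq) + 2 Cu(s) → Tl⁺(aq) + 2 Cu⁺(aq)
Q = [Tl⁺]·[Cu⁺]^2 / ([Tl³⁺]); log Q = -5.197.
E = E° − (0.0592/n) log Q = +0.74 − (0.0592/2)(-5.197) = +0.894 V.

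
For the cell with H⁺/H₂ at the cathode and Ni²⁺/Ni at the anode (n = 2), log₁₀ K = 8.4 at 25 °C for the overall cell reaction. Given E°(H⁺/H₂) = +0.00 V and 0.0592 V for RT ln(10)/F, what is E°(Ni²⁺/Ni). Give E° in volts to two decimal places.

-0.25 V

E°cell = (0.0592/n)·log K = (0.0592/2)(8.4) = +0.249 V.
Since H⁺/H₂ is the cathode and Ni²⁺/Ni the anode, E°cell = E°(H⁺/H₂) − E°(Ni²⁺/Ni).
So E°(Ni²⁺/Ni) = E°(H⁺/H₂) − E°cell = (+0.00) − (+0.249) = -0.25 V.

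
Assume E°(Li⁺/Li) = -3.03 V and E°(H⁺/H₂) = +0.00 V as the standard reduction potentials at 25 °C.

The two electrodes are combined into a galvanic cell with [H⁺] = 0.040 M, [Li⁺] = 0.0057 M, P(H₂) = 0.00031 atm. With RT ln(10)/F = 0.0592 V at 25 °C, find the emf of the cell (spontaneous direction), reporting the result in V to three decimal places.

+3.184 V

H⁺/H₂ is the cathode (higher E°), Li⁺/Li the anode: E°cell = +0.00 − (-3.03) = +3.03 V, n = 2.
Overall: 2 H⁺(aq) + 2 Li(s) → H₂(g) + 2 Li⁺(aq)
Q = P(H₂)·[Li⁺]^2 / ([H⁺]^2); log Q = -5.201.
E = E° − (0.0592/n) log Q = +3.03 − (0.0592/2)(-5.201) = +3.184 V.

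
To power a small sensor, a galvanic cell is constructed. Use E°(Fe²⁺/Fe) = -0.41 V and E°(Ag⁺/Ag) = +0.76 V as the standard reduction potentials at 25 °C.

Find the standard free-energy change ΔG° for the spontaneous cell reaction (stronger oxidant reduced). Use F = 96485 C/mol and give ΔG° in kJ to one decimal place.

Ag⁺/Ag (E° = +0.76 V) is the cathode; Fe²⁺/Fe (E° = -0.41 V) is the anode, so E°cell = +1.17 V.
Balancing electrons gives n = 2 (lcm of 1 and 2).
ΔG° = −nFE° = −(2)(96485)(+1.17) = -225,775 J = -225.8 kJ.

-225.8 kJ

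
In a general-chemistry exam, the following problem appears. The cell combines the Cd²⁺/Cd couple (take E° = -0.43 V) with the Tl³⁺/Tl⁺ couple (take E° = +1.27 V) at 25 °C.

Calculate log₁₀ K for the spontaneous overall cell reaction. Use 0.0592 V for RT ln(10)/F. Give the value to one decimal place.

57.4

Cathode: Tl³⁺/Tl⁺; anode: Cd²⁺/Cd. E°cell = +1.70 V, n = 2.
log K = nE°cell / 0.0592 = (2)(+1.70) / 0.0592 = 57.4.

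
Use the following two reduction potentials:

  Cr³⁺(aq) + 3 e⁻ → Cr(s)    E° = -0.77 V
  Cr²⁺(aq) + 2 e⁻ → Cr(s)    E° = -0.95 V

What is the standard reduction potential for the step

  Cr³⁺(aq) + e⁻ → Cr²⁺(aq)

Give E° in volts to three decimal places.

-0.410 V

Sequential free energies add, so n₃E°₃ = n₁E°₁ + n₂E°₂.
With n₃ = 3, and the known step contributing 2×(-0.95) V, the unknown satisfies 1·E° = 3×(-0.77) − 2×(-0.95) = -0.410.
E° = -0.410 / 1 = -0.410 V.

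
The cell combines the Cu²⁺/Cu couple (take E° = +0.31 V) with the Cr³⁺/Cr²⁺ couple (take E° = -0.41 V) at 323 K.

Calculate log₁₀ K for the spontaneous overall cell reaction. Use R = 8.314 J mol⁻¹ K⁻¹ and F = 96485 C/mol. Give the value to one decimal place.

Cathode: Cu²⁺/Cu; anode: Cr³⁺/Cr²⁺. E°cell = (+0.31) − (-0.41) = +0.72 V, with n = 2.
ΔG° = −nFE° = −RT ln K, so ln K = nFE°/(RT) = (2)(96485)(+0.72) / ((8.314)(323)) = 51.738.
log₁₀ K = 51.738 / ln 10 = 22.5.

22.5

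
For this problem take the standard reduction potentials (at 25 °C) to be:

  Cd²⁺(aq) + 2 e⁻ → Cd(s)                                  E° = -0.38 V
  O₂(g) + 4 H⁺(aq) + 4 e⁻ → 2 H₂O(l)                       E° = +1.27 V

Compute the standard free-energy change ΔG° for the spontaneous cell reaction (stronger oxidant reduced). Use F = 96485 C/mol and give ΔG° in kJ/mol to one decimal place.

-636.8 kJ/mol

O₂/H₂O (E° = +1.27 V) is the cathode; Cd²⁺/Cd (E° = -0.38 V) is the anode, so E°cell = +1.65 V.
Balancing electrons gives n = 4 (lcm of 4 and 2).
ΔG° = −nFE° = −(4)(96485)(+1.65) = -636,801 J = -636.8 kJ/mol.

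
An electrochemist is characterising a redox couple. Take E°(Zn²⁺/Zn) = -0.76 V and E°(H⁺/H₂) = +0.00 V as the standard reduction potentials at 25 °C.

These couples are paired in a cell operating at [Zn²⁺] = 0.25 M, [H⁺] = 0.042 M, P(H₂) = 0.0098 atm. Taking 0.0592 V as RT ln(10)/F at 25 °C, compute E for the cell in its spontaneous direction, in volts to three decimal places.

H⁺/H₂ is the cathode (higher E°), Zn²⁺/Zn the anode: E°cell = +0.00 − (-0.76) = +0.76 V, n = 2.
Overall: 2 H⁺(aq) + Zn(s) → H₂(g) + Zn²⁺(aq)
Q = P(H₂)·[Zn²⁺] / ([H⁺]^2); log Q = 0.143.
E = E° − (0.0592/n) log Q = +0.76 − (0.0592/2)(0.143) = +0.756 V.

+0.756 V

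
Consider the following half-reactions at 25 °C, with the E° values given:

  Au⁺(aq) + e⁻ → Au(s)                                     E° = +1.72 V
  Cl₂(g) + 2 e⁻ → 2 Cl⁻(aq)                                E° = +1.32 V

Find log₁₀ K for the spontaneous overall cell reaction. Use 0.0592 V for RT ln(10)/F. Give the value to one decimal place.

Cathode: Au⁺/Au; anode: Cl₂/Cl⁻. E°cell = +0.40 V, n = 2.
log K = nE°cell / 0.0592 = (2)(+0.40) / 0.0592 = 13.5.

13.5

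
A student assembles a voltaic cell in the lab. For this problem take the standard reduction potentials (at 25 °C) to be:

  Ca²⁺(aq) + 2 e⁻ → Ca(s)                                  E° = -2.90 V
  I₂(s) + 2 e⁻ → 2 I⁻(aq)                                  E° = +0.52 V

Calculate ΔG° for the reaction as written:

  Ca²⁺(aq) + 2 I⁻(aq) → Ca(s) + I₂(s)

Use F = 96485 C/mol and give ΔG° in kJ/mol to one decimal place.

As written, Ca²⁺/Ca is reduced (cathode) and I₂/I⁻ is oxidised (anode), so E°cell = (-2.90) − (+0.52) = -3.42 V.
Balancing electrons gives n = 2.
ΔG° = −nFE° = −(2)(96485)(-3.42) = 659,957 J = +660.0 kJ/mol.

+660.0 kJ/mol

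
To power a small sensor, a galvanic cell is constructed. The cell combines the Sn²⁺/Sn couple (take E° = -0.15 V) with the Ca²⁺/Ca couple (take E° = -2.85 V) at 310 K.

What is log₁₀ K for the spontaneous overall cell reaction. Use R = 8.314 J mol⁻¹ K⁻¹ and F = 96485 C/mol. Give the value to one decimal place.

Cathode: Sn²⁺/Sn; anode: Ca²⁺/Ca. E°cell = (-0.15) − (-2.85) = +2.70 V, with n = 2.
ΔG° = −nFE° = −RT ln K, so ln K = nFE°/(RT) = (2)(96485)(+2.70) / ((8.314)(310)) = 202.154.
log₁₀ K = 202.154 / ln 10 = 87.8.

87.8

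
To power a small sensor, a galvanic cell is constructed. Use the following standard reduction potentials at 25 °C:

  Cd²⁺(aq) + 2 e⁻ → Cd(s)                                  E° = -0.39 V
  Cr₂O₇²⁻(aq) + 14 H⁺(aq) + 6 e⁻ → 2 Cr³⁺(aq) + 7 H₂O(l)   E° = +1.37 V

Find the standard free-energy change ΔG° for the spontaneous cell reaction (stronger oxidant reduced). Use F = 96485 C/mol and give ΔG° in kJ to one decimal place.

-1018.9 kJ

Cr₂O₇²⁻/Cr³⁺ (E° = +1.37 V) is the cathode; Cd²⁺/Cd (E° = -0.39 V) is the anode, so E°cell = +1.76 V.
Balancing electrons gives n = 6 (lcm of 6 and 2).
ΔG° = −nFE° = −(6)(96485)(+1.76) = -1,018,882 J = -1018.9 kJ.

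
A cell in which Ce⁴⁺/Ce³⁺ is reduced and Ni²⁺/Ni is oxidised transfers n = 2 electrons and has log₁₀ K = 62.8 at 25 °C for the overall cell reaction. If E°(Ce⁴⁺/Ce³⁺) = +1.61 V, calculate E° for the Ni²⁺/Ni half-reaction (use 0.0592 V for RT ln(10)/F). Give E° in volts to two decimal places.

-0.25 V

E°cell = (0.0592/n)·log K = (0.0592/2)(62.8) = +1.859 V.
Since Ce⁴⁺/Ce³⁺ is the cathode and Ni²⁺/Ni the anode, E°cell = E°(Ce⁴⁺/Ce³⁺) − E°(Ni²⁺/Ni).
So E°(Ni²⁺/Ni) = E°(Ce⁴⁺/Ce³⁺) − E°cell = (+1.61) − (+1.859) = -0.25 V.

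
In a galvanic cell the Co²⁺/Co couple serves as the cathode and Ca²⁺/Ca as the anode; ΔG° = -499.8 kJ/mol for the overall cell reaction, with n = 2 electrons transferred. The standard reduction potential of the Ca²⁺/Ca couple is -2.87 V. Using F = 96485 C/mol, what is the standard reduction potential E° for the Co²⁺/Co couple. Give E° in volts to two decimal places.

-0.28 V

E°cell = −ΔG°/(nF) = −(-499.8×10³)/((2)(96485)) = +2.590 V.
Since Co²⁺/Co is the cathode and Ca²⁺/Ca the anode, E°cell = E°(Co²⁺/Co) − E°(Ca²⁺/Ca).
So E°(Co²⁺/Co) = E°cell + E°(Ca²⁺/Ca) = +2.590 + (-2.87) = -0.28 V.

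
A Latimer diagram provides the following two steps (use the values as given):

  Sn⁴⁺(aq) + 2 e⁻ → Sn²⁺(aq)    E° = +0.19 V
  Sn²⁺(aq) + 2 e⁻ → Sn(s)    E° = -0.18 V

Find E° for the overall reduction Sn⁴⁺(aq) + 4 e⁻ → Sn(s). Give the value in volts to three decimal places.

+0.005 V

Standard free energies of sequential steps add: ΔG°₃ = ΔG°₁ + ΔG°₂, so n₃E°₃ = n₁E°₁ + n₂E°₂.
E°₃ = (2×+0.19 + 2×-0.18) / 4 = (+0.020) / 4 = +0.005 V.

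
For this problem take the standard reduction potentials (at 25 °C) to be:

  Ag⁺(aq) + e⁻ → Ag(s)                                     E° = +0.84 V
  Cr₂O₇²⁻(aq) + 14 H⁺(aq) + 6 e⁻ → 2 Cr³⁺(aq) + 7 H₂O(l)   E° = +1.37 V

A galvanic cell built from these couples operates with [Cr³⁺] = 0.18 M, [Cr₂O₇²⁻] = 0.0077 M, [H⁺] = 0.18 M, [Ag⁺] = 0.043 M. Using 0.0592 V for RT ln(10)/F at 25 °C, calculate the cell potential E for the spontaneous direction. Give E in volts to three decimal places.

Cr₂O₇²⁻/Cr³⁺ is the cathode (higher E°), Ag⁺/Ag the anode: E°cell = +1.37 − (+0.84) = +0.53 V, n = 6.
Overall: Cr₂O₇²⁻(aq) + 14 H⁺(aq) + 6 Ag(s) → 2 Cr³⁺(aq) + 7 H₂O(l) + 6 Ag⁺(aq)
Q = [Cr³⁺]^2·[Ag⁺]^6 / ([Cr₂O₇²⁻]·[H⁺]^14); log Q = 2.851.
E = E° − (0.0592/n) log Q = +0.53 − (0.0592/6)(2.851) = +0.502 V.

+0.502 V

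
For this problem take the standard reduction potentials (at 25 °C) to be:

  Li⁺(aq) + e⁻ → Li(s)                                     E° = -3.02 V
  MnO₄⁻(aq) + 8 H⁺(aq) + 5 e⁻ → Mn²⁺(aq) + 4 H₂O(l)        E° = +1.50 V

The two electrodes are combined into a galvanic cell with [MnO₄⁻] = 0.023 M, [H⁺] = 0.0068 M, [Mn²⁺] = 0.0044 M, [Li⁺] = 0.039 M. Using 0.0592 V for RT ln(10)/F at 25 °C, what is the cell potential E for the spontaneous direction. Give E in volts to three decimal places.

MnO₄⁻/Mn²⁺ is the cathode (higher E°), Li⁺/Li the anode: E°cell = +1.50 − (-3.02) = +4.52 V, n = 5.
Overall: MnO₄⁻(aq) + 8 H⁺(aq) + 5 Li(s) → Mn²⁺(aq) + 4 H₂O(l) + 5 Li⁺(aq)
Q = [Mn²⁺]·[Li⁺]^5 / ([MnO₄⁻]·[H⁺]^8); log Q = 9.577.
E = E° − (0.0592/n) log Q = +4.52 − (0.0592/5)(9.577) = +4.407 V.

+4.407 V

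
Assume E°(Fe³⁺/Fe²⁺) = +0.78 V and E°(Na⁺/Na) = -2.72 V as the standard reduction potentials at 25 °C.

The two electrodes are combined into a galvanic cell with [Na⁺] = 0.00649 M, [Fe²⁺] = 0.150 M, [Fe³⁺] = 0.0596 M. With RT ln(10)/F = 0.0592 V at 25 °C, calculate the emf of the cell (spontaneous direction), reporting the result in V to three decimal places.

+3.606 V

Fe³⁺/Fe²⁺ is the cathode (higher E°), Na⁺/Na the anode: E°cell = +0.78 − (-2.72) = +3.50 V, n = 1.
Overall: Fe³⁺(aq) + Na(s) → Fe²⁺(aq) + Na⁺(aq)
Q = [Fe²⁺]·[Na⁺] / ([Fe³⁺]); log Q = -1.787.
E = E° − (0.0592/n) log Q = +3.50 − (0.0592/1)(-1.787) = +3.606 V.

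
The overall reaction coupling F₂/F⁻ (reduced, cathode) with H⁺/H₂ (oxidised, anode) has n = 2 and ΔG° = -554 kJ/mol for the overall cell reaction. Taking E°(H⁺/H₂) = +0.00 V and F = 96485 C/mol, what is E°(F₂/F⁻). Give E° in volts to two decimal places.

E°cell = −ΔG°/(nF) = −(-554×10³)/((2)(96485)) = +2.871 V.
Since F₂/F⁻ is the cathode and H⁺/H₂ the anode, E°cell = E°(F₂/F⁻) − E°(H⁺/H₂).
So E°(F₂/F⁻) = E°cell + E°(H⁺/H₂) = +2.871 + (+0.00) = +2.87 V.

+2.87 V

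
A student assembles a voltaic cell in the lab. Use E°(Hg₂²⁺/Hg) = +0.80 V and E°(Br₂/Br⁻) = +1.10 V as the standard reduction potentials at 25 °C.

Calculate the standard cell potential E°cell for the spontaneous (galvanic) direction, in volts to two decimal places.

+0.30 V

The Br₂/Br⁻ couple has the higher reduction potential, so it is the cathode; Hg₂²⁺/Hg is oxidised at the anode.
E°cell = E°(cathode) − E°(anode) = (+1.10) − (+0.80) = +0.30 V.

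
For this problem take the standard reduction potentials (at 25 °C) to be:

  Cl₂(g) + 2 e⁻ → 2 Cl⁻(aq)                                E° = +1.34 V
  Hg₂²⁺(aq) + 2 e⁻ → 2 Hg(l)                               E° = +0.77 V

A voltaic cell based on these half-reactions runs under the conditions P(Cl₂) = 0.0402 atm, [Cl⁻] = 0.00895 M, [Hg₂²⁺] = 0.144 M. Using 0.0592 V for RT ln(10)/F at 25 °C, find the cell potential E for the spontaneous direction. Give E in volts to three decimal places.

Cl₂/Cl⁻ is the cathode (higher E°), Hg₂²⁺/Hg the anode: E°cell = +1.34 − (+0.77) = +0.57 V, n = 2.
Overall: Cl₂(g) + 2 Hg(l) → 2 Cl⁻(aq) + Hg₂²⁺(aq)
Q = [Cl⁻]^2·[Hg₂²⁺] / (P(Cl₂)); log Q = -3.542.
E = E° − (0.0592/n) log Q = +0.57 − (0.0592/2)(-3.542) = +0.675 V.

+0.675 V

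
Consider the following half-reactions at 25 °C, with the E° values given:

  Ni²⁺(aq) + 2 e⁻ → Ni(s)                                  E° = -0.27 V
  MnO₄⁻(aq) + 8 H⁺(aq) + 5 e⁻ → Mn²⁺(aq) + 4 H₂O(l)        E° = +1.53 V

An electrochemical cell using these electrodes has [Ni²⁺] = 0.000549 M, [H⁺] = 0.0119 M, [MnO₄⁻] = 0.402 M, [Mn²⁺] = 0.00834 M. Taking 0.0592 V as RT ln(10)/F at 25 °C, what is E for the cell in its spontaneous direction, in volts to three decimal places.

MnO₄⁻/Mn²⁺ is the cathode (higher E°), Ni²⁺/Ni the anode: E°cell = +1.53 − (-0.27) = +1.80 V, n = 10.
Overall: 2 MnO₄⁻(aq) + 16 H⁺(aq) + 5 Ni(s) → 2 Mn²⁺(aq) + 8 H₂O(l) + 5 Ni²⁺(aq)
Q = [Mn²⁺]^2·[Ni²⁺]^5 / ([MnO₄⁻]^2·[H⁺]^16); log Q = 11.123.
E = E° − (0.0592/n) log Q = +1.80 − (0.0592/10)(11.123) = +1.734 V.

+1.734 V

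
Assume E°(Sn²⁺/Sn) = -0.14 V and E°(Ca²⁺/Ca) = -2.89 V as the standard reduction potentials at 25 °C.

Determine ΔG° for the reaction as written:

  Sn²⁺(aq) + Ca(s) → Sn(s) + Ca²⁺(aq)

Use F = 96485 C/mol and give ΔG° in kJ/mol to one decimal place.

As written, Sn²⁺/Sn is reduced (cathode) and Ca²⁺/Ca is oxidised (anode), so E°cell = (-0.14) − (-2.89) = +2.75 V.
Balancing electrons gives n = 2.
ΔG° = −nFE° = −(2)(96485)(+2.75) = -530,668 J = -530.7 kJ/mol.

-530.7 kJ/mol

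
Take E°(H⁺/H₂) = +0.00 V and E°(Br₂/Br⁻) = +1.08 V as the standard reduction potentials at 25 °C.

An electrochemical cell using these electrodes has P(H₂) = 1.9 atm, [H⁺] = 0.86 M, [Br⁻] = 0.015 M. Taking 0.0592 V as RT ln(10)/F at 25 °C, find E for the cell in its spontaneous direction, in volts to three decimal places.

+1.200 V

Br₂/Br⁻ is the cathode (higher E°), H⁺/H₂ the anode: E°cell = +1.08 − (+0.00) = +1.08 V, n = 2.
Overall: Br₂(l) + H₂(g) → 2 Br⁻(aq) + 2 H⁺(aq)
Q = [Br⁻]^2·[H⁺]^2 / (P(H₂)); log Q = -4.058.
E = E° − (0.0592/n) log Q = +1.08 − (0.0592/2)(-4.058) = +1.200 V.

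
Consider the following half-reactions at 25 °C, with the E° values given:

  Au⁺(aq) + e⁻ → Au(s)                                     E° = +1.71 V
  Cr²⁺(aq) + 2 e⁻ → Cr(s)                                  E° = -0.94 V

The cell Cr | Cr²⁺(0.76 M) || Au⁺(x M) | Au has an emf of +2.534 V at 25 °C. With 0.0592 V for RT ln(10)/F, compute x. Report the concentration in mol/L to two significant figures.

Au⁺/Au is the cathode, Cr²⁺/Cr the anode: E°cell = +2.65 V, n = 2.
Overall reaction: 2 Au⁺(aq) + Cr(s) → 2 Au(s) + Cr²⁺(aq); Q = [Cr²⁺]^1/[Au⁺]^2.
From E = E° − (0.0592/n) log Q: log Q = (E° − E)·n/0.0592 = (+2.65 − (+2.534))·2/0.0592 = 3.9189.
So 2·log[Au⁺] = 1·log(0.76) − log Q = -0.1192 − (3.9189) = -4.0381; log[Au⁺] = -4.0381 / 2 = -2.0191; [Au⁺] = 10^(-2.0191) ≈ 0.0096 M.

0.0096 M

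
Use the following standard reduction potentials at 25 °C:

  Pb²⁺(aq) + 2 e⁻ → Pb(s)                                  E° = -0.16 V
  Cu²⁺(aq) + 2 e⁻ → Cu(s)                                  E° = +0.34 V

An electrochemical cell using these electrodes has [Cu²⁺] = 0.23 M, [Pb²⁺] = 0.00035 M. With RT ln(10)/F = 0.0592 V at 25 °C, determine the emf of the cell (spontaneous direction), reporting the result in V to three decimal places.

Cu²⁺/Cu is the cathode (higher E°), Pb²⁺/Pb the anode: E°cell = +0.34 − (-0.16) = +0.50 V, n = 2.
Overall: Cu²⁺(aq) + Pb(s) → Cu(s) + Pb²⁺(aq)
Q = [Pb²⁺] / ([Cu²⁺]); log Q = -2.818.
E = E° − (0.0592/n) log Q = +0.50 − (0.0592/2)(-2.818) = +0.583 V.

+0.583 V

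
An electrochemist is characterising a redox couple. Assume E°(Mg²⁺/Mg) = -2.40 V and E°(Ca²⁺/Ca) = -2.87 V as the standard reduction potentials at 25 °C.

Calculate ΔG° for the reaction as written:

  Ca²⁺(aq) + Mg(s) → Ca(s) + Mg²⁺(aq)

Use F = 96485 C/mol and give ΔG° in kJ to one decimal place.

As written, Ca²⁺/Ca is reduced (cathode) and Mg²⁺/Mg is oxidised (anode), so E°cell = (-2.87) − (-2.40) = -0.47 V.
Balancing electrons gives n = 2.
ΔG° = −nFE° = −(2)(96485)(-0.47) = 90,696 J = +90.7 kJ.

+90.7 kJ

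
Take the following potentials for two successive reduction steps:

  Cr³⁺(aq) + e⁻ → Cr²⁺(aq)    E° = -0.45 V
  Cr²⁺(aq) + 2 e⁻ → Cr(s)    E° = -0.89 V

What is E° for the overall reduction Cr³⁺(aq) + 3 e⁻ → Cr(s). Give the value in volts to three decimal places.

-0.743 V

Adding the free-energy changes (−nFE°) of the two steps gives −n₃FE°₃ = −n₁FE°₁ − n₂FE°₂.
E°₃ = (1×-0.45 + 2×-0.89) / 3 = (-2.230) / 3 = -0.743 V.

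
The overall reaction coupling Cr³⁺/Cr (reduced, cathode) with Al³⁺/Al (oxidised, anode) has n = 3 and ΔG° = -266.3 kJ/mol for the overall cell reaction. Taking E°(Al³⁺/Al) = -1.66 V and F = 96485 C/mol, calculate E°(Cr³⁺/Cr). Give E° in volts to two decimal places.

E°cell = −ΔG°/(nF) = −(-266.3×10³)/((3)(96485)) = +0.920 V.
Since Cr³⁺/Cr is the cathode and Al³⁺/Al the anode, E°cell = E°(Cr³⁺/Cr) − E°(Al³⁺/Al).
So E°(Cr³⁺/Cr) = E°cell + E°(Al³⁺/Al) = +0.920 + (-1.66) = -0.74 V.

-0.74 V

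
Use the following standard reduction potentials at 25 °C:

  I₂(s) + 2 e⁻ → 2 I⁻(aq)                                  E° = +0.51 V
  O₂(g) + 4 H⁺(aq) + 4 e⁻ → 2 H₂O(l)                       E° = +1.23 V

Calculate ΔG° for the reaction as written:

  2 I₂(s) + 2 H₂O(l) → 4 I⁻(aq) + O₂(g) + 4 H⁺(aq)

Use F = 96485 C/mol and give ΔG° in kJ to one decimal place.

As written, I₂/I⁻ is reduced (cathode) and O₂/H₂O is oxidised (anode), so E°cell = (+0.51) − (+1.23) = -0.72 V.
Balancing electrons gives n = 4.
ΔG° = −nFE° = −(4)(96485)(-0.72) = 277,877 J = +277.9 kJ.

+277.9 kJ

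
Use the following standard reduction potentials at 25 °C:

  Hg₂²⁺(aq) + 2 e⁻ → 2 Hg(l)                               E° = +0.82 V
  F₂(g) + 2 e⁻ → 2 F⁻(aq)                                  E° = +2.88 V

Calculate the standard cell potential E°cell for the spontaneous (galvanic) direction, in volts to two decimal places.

The F₂/F⁻ couple has the higher reduction potential, so it is the cathode; Hg₂²⁺/Hg is oxidised at the anode.
E°cell = E°(cathode) − E°(anode) = (+2.88) − (+0.82) = +2.06 V.

+2.06 V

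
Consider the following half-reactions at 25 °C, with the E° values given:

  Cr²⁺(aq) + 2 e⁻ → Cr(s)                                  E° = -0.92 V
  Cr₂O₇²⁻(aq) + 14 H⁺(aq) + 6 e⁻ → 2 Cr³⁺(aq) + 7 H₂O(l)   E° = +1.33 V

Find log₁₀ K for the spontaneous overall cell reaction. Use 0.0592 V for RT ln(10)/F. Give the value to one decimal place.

Cathode: Cr₂O₇²⁻/Cr³⁺; anode: Cr²⁺/Cr. E°cell = +2.25 V, n = 6.
log K = nE°cell / 0.0592 = (6)(+2.25) / 0.0592 = 228.0.

228.0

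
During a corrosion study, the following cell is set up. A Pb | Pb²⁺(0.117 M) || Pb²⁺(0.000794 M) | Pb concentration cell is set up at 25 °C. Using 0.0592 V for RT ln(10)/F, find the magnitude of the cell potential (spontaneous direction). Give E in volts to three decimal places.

+0.064 V

For a concentration cell E°cell = 0. The 0.117 M side is the cathode (reduction is favoured where [Pb²⁺] is higher).
With n = 2, E = −(0.0592/2) log([Pb²⁺]ₐₙ/[Pb²⁺]꜀ₐₜ) = −(0.0592/2) log(0.000794/0.117) = −(0.0592/2)(-2.168) = +0.064 V.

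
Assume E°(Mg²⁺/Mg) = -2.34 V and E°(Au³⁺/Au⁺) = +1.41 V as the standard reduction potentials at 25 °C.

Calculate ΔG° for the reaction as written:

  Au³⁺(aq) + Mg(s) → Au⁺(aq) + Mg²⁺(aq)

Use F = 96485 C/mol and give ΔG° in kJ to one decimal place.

As written, Au³⁺/Au⁺ is reduced (cathode) and Mg²⁺/Mg is oxidised (anode), so E°cell = (+1.41) − (-2.34) = +3.75 V.
Balancing electrons gives n = 2.
ΔG° = −nFE° = −(2)(96485)(+3.75) = -723,638 J = -723.6 kJ.

-723.6 kJ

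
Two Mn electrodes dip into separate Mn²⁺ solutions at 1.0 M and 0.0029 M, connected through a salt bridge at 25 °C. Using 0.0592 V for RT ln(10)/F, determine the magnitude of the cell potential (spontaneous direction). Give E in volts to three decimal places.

+0.075 V

For a concentration cell E°cell = 0. The 1.0 M side is the cathode (reduction is favoured where [Mn²⁺] is higher).
With n = 2, E = −(0.0592/2) log([Mn²⁺]ₐₙ/[Mn²⁺]꜀ₐₜ) = −(0.0592/2) log(0.0029/1) = −(0.0592/2)(-2.538) = +0.075 V.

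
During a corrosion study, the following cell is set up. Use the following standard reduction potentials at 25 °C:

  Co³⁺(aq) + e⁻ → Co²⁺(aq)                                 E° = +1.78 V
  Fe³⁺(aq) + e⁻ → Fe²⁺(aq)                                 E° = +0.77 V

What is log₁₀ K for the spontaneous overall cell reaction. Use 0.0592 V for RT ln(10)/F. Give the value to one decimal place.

Cathode: Co³⁺/Co²⁺; anode: Fe³⁺/Fe²⁺. E°cell = +1.01 V, n = 1.
log K = nE°cell / 0.0592 = (1)(+1.01) / 0.0592 = 17.1.

17.1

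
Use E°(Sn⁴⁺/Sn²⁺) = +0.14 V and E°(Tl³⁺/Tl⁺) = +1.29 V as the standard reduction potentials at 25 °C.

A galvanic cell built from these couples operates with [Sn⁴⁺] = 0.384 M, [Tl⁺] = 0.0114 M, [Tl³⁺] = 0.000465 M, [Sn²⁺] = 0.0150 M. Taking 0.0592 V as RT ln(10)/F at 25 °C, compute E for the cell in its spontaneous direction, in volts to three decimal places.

Tl³⁺/Tl⁺ is the cathode (higher E°), Sn⁴⁺/Sn²⁺ the anode: E°cell = +1.29 − (+0.14) = +1.15 V, n = 2.
Overall: Tl³⁺(aq) + Sn²⁺(aq) → Tl⁺(aq) + Sn⁴⁺(aq)
Q = [Tl⁺]·[Sn⁴⁺] / ([Tl³⁺]·[Sn²⁺]); log Q = 2.798.
E = E° − (0.0592/n) log Q = +1.15 − (0.0592/2)(2.798) = +1.067 V.

+1.067 V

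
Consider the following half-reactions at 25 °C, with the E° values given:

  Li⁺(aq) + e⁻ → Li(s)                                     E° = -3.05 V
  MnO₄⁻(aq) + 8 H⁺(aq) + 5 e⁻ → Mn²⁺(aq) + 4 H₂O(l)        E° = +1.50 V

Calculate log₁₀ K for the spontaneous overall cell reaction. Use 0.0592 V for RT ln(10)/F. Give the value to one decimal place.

384.3

Cathode: MnO₄⁻/Mn²⁺; anode: Li⁺/Li. E°cell = +4.55 V, n = 5.
log K = nE°cell / 0.0592 = (5)(+4.55) / 0.0592 = 384.3.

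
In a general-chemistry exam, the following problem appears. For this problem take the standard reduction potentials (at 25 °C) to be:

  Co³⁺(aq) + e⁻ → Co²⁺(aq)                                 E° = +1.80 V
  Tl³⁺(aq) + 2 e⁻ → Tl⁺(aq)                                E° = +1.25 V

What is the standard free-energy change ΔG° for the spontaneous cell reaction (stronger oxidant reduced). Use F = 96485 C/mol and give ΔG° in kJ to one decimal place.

Co³⁺/Co²⁺ (E° = +1.80 V) is the cathode; Tl³⁺/Tl⁺ (E° = +1.25 V) is the anode, so E°cell = +0.55 V.
Balancing electrons gives n = 2 (lcm of 1 and 2).
ΔG° = −nFE° = −(2)(96485)(+0.55) = -106,134 J = -106.1 kJ.

-106.1 kJ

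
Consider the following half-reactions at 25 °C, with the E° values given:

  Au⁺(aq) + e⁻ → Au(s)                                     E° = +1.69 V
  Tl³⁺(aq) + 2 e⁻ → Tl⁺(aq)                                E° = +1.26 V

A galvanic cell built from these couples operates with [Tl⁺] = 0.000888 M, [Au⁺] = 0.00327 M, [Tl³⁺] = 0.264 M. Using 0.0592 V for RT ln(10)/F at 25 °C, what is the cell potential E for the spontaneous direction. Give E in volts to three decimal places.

+0.210 V

Au⁺/Au is the cathode (higher E°), Tl³⁺/Tl⁺ the anode: E°cell = +1.69 − (+1.26) = +0.43 V, n = 2.
Overall: 2 Au⁺(aq) + Tl⁺(aq) → 2 Au(s) + Tl³⁺(aq)
Q = [Tl³⁺] / ([Au⁺]^2·[Tl⁺]); log Q = 7.444.
E = E° − (0.0592/n) log Q = +0.43 − (0.0592/2)(7.444) = +0.210 V.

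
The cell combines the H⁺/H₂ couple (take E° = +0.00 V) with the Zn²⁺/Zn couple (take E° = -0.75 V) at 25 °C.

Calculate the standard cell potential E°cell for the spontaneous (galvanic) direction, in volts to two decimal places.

+0.75 V

The H⁺/H₂ couple has the higher reduction potential, so it is the cathode; Zn²⁺/Zn is oxidised at the anode.
E°cell = E°(cathode) − E°(anode) = (+0.00) − (-0.75) = +0.75 V.
Since E°cell > 0, the reaction is spontaneous under standard conditions.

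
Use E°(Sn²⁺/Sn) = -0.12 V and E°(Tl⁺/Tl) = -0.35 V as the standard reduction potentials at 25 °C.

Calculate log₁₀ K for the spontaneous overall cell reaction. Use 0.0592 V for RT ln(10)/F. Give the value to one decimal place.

7.8

Cathode: Sn²⁺/Sn; anode: Tl⁺/Tl. E°cell = +0.23 V, n = 2.
log K = nE°cell / 0.0592 = (2)(+0.23) / 0.0592 = 7.8.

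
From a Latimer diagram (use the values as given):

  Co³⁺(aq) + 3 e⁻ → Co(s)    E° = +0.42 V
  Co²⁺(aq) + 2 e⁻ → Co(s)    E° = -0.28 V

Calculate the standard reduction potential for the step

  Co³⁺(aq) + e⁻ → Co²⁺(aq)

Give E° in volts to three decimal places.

Sequential free energies add, so n₃E°₃ = n₁E°₁ + n₂E°₂.
With n₃ = 3, and the known step contributing 2×(-0.28) V, the unknown satisfies 1·E° = 3×(+0.42) − 2×(-0.28) = +1.820.
E° = +1.820 / 1 = +1.820 V.

+1.820 V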